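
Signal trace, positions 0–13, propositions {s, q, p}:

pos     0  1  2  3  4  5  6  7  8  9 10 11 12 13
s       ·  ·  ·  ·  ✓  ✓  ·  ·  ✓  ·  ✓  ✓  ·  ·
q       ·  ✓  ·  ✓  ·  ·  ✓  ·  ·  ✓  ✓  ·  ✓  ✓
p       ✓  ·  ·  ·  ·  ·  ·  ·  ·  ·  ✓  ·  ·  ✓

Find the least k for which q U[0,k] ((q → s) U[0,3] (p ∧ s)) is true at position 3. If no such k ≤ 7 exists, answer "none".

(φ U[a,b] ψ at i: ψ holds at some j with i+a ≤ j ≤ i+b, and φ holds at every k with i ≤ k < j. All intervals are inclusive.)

Need earliest j ≥ 3 with ((q → s) U[0,3] (p ∧ s)), and q at every k in [3,j-1].
  j=3: rhs fails.
  j=4: rhs fails.
  j=5: rhs fails.
  j=6: rhs fails.
  j=7: rhs fails.
  j=8: rhs fails.
  j=9: rhs fails.
  j=10: rhs holds but lhs fails at k=4.
No witness within the range → none.

none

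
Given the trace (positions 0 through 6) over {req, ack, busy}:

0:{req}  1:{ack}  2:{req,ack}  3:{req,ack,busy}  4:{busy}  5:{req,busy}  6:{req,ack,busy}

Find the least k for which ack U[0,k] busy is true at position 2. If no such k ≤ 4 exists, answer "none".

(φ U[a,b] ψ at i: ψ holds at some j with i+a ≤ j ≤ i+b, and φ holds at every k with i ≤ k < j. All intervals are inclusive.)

1

Need earliest j ≥ 2 with busy, and ack at every k in [2,j-1].
  j=2: rhs fails.
  j=3: rhs holds; lhs holds on [2,2]. k = 1.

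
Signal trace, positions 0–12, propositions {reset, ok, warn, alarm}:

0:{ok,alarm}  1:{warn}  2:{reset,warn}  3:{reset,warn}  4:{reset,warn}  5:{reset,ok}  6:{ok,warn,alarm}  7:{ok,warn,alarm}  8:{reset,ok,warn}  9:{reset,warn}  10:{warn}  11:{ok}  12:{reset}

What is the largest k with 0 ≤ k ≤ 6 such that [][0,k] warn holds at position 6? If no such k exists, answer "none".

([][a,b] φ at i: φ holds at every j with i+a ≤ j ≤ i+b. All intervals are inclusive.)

warn must hold from j=6 onward; find where it first fails.
  j=6: holds
  j=7: holds
  j=8: holds
  j=9: holds
  j=10: holds
  j=11: fails
Holds on [6,10], so largest k = 4.

4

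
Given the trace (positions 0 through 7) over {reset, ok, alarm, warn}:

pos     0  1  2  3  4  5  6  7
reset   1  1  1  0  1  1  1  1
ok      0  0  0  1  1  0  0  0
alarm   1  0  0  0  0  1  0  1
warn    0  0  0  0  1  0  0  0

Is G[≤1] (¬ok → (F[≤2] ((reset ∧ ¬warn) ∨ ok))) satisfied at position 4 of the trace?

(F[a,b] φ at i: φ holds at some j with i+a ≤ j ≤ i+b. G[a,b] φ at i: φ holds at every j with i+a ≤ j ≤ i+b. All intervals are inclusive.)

True

Check (¬ok → (F[≤2] ((reset ∧ ¬warn) ∨ ok))) at every j in [4,5]:
  j=4: antecedent false → ✓
  j=5: antecedent true; consequent holds (witness at 5) → ✓
All positions satisfy it → formula holds.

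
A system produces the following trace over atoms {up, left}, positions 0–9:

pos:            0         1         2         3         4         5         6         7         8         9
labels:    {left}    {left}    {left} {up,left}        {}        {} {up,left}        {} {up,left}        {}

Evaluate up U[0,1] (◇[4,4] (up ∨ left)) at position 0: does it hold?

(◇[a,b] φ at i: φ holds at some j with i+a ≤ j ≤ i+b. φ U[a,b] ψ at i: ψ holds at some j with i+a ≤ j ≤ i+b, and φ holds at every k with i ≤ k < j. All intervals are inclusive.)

No

Need some j in [0,1] with ◇[4,4] (up ∨ left), and up at every k in [0,j-1].
  j=0: ◇[4,4] (up ∨ left) — fails (none in [4,4]).
  j=1: ◇[4,4] (up ∨ left) — fails (none in [5,5]).
No j in the window works → until fails.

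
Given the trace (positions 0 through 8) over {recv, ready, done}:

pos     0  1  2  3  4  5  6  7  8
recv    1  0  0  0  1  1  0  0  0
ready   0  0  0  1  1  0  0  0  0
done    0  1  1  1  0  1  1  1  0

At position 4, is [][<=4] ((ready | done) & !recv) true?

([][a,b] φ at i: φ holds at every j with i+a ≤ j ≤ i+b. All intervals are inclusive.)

Check ((ready | done) & !recv) at every j in [4,8]:
  j=4: false
  j=5: false
  j=6: true
  j=7: true
  j=8: false
Fails at j=4 → formula fails.

False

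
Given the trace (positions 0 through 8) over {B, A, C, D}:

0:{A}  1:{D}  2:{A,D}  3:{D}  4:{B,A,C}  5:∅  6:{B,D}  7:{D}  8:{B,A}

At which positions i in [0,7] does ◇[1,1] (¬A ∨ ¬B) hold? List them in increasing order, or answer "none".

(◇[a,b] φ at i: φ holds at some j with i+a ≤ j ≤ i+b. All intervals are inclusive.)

Evaluate at each i in [0,7]:
  i=0: ✓ (witness j=1)
  i=1: ✓ (witness j=2)
  i=2: ✓ (witness j=3)
  i=3: ✗ (none in [4,4])
  i=4: ✓ (witness j=5)
  i=5: ✓ (witness j=6)
  i=6: ✓ (witness j=7)
  i=7: ✗ (none in [8,8])

0, 1, 2, 4, 5, 6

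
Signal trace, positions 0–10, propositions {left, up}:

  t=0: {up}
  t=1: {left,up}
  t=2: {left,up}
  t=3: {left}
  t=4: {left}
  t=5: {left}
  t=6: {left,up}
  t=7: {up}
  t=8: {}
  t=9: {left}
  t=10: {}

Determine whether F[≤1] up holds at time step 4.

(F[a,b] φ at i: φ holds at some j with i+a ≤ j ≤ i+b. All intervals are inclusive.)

No

Check up at each j in [4,5]:
  j=4: false
  j=5: false
No position in the window satisfies it → formula fails.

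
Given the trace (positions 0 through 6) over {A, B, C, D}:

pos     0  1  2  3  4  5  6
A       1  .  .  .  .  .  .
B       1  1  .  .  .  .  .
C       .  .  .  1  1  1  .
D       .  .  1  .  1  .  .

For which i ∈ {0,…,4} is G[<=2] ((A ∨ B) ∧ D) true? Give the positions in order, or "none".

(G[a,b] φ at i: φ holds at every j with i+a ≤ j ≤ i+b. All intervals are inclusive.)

none

Evaluate at each i in [0,4]:
  i=0: ✗ (fails at j=0)
  i=1: ✗ (fails at j=1)
  i=2: ✗ (fails at j=2)
  i=3: ✗ (fails at j=3)
  i=4: ✗ (fails at j=4)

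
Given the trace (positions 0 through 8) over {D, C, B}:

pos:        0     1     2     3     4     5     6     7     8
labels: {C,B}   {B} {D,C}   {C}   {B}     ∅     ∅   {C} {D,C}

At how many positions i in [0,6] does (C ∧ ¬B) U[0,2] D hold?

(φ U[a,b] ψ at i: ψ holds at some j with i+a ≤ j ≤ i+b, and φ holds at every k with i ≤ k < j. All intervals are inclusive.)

1

Evaluate at each i in [0,6]:
  i=0: ✗ (lhs fails at k=0 before rhs at j=2)
  i=1: ✗ (lhs fails at k=1 before rhs at j=2)
  i=2: ✓ (rhs at j=2)
  i=3: ✗ (no rhs in [3,5])
  i=4: ✗ (no rhs in [4,6])
  i=5: ✗ (no rhs in [5,7])
  i=6: ✗ (lhs fails at k=6 before rhs at j=8)
Positions where it holds: {2} → 1.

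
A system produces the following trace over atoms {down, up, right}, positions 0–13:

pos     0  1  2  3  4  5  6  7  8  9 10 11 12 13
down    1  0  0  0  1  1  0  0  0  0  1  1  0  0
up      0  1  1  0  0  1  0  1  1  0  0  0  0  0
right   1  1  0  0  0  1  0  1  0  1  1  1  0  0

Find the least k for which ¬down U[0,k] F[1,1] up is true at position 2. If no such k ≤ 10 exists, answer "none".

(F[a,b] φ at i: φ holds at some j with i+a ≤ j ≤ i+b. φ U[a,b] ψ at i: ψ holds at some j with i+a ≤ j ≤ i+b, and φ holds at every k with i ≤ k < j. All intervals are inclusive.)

2

Need earliest j ≥ 2 with F[1,1] up, and ¬down at every k in [2,j-1].
  j=2: rhs fails.
  j=3: rhs fails.
  j=4: rhs holds; lhs holds on [2,3]. k = 2.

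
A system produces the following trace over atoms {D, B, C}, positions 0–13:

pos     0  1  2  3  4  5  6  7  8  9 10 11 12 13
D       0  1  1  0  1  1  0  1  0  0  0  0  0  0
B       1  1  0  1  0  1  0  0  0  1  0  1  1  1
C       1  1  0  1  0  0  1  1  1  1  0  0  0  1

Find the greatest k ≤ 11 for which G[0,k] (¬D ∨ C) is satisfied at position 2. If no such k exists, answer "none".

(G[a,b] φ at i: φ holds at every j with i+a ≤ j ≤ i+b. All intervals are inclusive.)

none

(¬D ∨ C) must hold from j=2 onward; find where it first fails.
  j=2: fails → no k works.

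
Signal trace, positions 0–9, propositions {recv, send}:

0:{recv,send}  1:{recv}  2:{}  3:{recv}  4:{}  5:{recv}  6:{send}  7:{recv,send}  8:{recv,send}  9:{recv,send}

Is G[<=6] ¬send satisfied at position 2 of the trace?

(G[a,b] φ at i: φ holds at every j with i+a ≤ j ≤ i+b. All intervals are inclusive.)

False

Check ¬send at every j in [2,8]:
  j=2: true
  j=3: true
  j=4: true
  j=5: true
  j=6: false
  j=7: false
  j=8: false
Fails at j=6 → formula fails.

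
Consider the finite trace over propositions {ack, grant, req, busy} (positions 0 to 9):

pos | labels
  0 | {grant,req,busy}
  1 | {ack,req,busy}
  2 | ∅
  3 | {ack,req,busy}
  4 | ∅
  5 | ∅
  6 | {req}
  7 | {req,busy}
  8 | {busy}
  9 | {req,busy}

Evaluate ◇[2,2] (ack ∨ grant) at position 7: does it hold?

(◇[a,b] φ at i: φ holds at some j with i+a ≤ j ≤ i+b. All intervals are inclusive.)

No

Check (ack ∨ grant) at each j in [9,9]:
  j=9: false
No position in the window satisfies it → formula fails.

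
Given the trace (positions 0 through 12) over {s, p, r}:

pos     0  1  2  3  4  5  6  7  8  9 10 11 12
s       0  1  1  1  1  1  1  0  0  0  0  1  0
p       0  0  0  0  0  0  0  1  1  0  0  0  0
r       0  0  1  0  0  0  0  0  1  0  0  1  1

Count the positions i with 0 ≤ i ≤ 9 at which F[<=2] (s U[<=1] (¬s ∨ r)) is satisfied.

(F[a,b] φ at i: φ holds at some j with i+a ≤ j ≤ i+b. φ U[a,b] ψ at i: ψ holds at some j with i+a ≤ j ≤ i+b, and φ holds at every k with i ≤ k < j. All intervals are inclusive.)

Evaluate at each i in [0,9]:
  i=0: ✓ (witness j=0)
  i=1: ✓ (witness j=1)
  i=2: ✓ (witness j=2)
  i=3: ✗ (none in [3,5])
  i=4: ✓ (witness j=6)
  i=5: ✓ (witness j=6)
  i=6: ✓ (witness j=6)
  i=7: ✓ (witness j=7)
  i=8: ✓ (witness j=8)
  i=9: ✓ (witness j=9)
Positions where it holds: {0, 1, 2, 4, 5, 6, 7, 8, 9} → 9.

9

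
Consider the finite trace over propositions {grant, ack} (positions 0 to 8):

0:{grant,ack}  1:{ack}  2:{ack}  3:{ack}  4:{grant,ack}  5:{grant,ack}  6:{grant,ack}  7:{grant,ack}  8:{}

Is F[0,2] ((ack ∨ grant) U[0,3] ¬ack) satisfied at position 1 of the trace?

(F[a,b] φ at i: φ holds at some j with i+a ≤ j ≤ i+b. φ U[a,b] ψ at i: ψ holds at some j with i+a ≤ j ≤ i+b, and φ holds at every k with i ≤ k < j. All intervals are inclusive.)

Check ((ack ∨ grant) U[0,3] ¬ack) at each j in [1,3]:
  j=1: fails
  j=2: fails
  j=3: fails
No position in the window satisfies it → formula fails.

Does not hold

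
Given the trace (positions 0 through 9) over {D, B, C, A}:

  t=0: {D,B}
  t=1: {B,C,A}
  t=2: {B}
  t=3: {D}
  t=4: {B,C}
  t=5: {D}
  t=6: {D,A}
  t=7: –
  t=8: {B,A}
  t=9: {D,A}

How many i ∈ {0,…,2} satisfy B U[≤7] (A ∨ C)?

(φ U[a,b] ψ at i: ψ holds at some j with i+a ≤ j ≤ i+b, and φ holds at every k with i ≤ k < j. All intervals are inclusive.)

Evaluate at each i in [0,2]:
  i=0: ✓ (rhs at j=1; lhs holds on [0,0])
  i=1: ✓ (rhs at j=1)
  i=2: ✗ (lhs fails at k=3 before rhs at j=4)
Positions where it holds: {0, 1} → 2.

2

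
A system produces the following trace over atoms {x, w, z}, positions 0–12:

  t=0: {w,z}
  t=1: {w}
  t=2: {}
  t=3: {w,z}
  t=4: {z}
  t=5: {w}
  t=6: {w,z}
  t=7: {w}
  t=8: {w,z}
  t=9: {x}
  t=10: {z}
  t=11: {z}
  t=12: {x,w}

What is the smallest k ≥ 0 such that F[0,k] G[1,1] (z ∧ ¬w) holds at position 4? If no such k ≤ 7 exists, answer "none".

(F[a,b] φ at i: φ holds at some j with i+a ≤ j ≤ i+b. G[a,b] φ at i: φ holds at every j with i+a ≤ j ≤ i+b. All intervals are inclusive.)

Scan j = 4,5,… for G[1,1] (z ∧ ¬w):
  j=4: fails
  j=5: fails
  j=6: fails
  j=7: fails
  j=8: fails
  j=9: holds
First hit at j=9, so smallest k = 9-4 = 5.

5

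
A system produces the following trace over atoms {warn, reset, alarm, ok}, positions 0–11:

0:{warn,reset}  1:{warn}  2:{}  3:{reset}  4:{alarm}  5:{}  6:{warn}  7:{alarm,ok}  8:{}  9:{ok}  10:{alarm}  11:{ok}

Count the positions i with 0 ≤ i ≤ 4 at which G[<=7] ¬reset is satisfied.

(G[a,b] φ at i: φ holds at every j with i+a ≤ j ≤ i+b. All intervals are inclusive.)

1

Evaluate at each i in [0,4]:
  i=0: ✗ (fails at j=0)
  i=1: ✗ (fails at j=3)
  i=2: ✗ (fails at j=3)
  i=3: ✗ (fails at j=3)
  i=4: ✓ (all of [4,11])
Positions where it holds: {4} → 1.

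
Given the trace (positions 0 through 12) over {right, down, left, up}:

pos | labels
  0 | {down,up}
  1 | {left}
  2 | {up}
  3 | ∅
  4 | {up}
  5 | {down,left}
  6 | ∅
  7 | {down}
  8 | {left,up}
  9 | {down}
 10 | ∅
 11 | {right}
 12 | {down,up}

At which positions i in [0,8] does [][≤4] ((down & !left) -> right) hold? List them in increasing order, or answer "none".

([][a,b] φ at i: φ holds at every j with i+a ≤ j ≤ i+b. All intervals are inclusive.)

Evaluate at each i in [0,8]:
  i=0: ✗ (fails at j=0)
  i=1: ✓ (all of [1,5])
  i=2: ✓ (all of [2,6])
  i=3: ✗ (fails at j=7)
  i=4: ✗ (fails at j=7)
  i=5: ✗ (fails at j=7)
  i=6: ✗ (fails at j=7)
  i=7: ✗ (fails at j=7)
  i=8: ✗ (fails at j=9)

1, 2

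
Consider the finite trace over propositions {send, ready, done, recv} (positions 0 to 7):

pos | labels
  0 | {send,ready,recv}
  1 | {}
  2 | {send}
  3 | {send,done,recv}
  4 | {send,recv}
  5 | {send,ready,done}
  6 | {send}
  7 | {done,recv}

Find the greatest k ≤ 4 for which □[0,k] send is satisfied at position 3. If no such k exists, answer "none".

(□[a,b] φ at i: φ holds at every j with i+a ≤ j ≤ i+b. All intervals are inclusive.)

send must hold from j=3 onward; find where it first fails.
  j=3: holds
  j=4: holds
  j=5: holds
  j=6: holds
  j=7: fails
Holds on [3,6], so largest k = 3.

3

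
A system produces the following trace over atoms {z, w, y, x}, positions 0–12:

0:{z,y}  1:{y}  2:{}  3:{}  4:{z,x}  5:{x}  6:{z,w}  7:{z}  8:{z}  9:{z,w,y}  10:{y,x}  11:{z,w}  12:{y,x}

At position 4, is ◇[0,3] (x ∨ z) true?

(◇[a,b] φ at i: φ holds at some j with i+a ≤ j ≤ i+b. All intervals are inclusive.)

Check (x ∨ z) at each j in [4,7]:
  j=4: true
  j=5: true
  j=6: true
  j=7: true
Found at j=4 → formula holds.

Yes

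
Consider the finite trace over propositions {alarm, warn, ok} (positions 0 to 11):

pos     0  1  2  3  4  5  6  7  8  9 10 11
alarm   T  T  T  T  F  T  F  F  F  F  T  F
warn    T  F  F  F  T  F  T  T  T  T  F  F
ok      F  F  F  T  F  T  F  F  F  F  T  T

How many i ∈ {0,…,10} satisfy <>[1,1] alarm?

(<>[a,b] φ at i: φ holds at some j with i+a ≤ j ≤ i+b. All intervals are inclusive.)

5

Evaluate at each i in [0,10]:
  i=0: ✓ (witness j=1)
  i=1: ✓ (witness j=2)
  i=2: ✓ (witness j=3)
  i=3: ✗ (none in [4,4])
  i=4: ✓ (witness j=5)
  i=5: ✗ (none in [6,6])
  i=6: ✗ (none in [7,7])
  i=7: ✗ (none in [8,8])
  i=8: ✗ (none in [9,9])
  i=9: ✓ (witness j=10)
  i=10: ✗ (none in [11,11])
Positions where it holds: {0, 1, 2, 4, 9} → 5.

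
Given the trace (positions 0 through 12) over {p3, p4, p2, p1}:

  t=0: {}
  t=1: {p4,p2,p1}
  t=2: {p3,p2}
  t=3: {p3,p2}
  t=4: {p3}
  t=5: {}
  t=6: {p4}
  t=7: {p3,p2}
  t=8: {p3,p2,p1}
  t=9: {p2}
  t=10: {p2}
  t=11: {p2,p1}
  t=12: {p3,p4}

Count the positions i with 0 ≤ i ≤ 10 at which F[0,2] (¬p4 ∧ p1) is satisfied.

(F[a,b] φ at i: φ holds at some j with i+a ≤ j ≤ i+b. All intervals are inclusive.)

Evaluate at each i in [0,10]:
  i=0: ✗ (none in [0,2])
  i=1: ✗ (none in [1,3])
  i=2: ✗ (none in [2,4])
  i=3: ✗ (none in [3,5])
  i=4: ✗ (none in [4,6])
  i=5: ✗ (none in [5,7])
  i=6: ✓ (witness j=8)
  i=7: ✓ (witness j=8)
  i=8: ✓ (witness j=8)
  i=9: ✓ (witness j=11)
  i=10: ✓ (witness j=11)
Positions where it holds: {6, 7, 8, 9, 10} → 5.

5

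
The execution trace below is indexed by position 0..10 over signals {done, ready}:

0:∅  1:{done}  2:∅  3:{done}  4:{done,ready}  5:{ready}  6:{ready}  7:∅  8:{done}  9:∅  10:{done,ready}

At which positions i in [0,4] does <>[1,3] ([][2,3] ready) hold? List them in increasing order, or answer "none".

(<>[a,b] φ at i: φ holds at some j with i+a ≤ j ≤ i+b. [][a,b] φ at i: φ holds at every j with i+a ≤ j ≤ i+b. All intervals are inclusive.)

Evaluate at each i in [0,4]:
  i=0: ✓ (witness j=2)
  i=1: ✓ (witness j=2)
  i=2: ✓ (witness j=3)
  i=3: ✗ (none in [4,6])
  i=4: ✗ (none in [5,7])

0, 1, 2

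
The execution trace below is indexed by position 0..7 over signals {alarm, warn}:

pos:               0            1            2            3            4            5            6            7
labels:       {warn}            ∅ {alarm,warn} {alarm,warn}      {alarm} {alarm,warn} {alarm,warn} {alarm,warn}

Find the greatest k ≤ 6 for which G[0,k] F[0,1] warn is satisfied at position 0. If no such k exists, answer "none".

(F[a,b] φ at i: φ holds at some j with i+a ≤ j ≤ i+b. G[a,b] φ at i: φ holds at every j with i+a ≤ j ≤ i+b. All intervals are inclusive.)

F[0,1] warn must hold from j=0 onward; find where it first fails.
  j=0: holds
  j=1: holds
  j=2: holds
  j=3: holds
  j=4: holds
  j=5: holds
  j=6: holds
Holds through j=6; largest k = 6.

6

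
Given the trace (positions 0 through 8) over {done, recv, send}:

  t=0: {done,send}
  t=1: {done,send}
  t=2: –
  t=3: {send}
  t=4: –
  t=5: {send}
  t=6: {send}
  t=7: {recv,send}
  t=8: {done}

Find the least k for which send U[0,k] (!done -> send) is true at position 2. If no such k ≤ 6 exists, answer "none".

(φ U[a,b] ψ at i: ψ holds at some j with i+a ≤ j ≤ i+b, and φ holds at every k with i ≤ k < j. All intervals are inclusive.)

none

Need earliest j ≥ 2 with (!done -> send), and send at every k in [2,j-1].
  j=2: rhs fails.
  j=3: rhs holds but lhs fails at k=2.
  j=4: rhs fails.
  j=5: rhs holds but lhs fails at k=2.
  j=6: rhs holds but lhs fails at k=2.
  j=7: rhs holds but lhs fails at k=2.
  j=8: rhs holds but lhs fails at k=2.
No witness within the range → none.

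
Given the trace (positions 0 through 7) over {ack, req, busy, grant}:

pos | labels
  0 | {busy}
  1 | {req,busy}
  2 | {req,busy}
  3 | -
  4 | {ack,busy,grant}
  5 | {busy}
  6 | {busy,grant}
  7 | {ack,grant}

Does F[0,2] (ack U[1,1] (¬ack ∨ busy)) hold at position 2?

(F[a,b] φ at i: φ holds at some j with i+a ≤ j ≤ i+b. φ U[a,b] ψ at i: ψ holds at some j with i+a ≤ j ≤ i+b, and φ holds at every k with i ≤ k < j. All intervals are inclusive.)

Holds

Check (ack U[1,1] (¬ack ∨ busy)) at each j in [2,4]:
  j=2: fails
  j=3: fails
  j=4: holds
Found at j=4 → formula holds.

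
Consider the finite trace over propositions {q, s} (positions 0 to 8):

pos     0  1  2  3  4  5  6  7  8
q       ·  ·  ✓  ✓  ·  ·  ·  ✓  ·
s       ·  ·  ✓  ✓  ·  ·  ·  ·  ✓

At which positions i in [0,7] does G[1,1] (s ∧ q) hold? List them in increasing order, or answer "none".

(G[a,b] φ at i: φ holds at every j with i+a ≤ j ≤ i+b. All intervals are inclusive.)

Evaluate at each i in [0,7]:
  i=0: ✗ (fails at j=1)
  i=1: ✓ (all of [2,2])
  i=2: ✓ (all of [3,3])
  i=3: ✗ (fails at j=4)
  i=4: ✗ (fails at j=5)
  i=5: ✗ (fails at j=6)
  i=6: ✗ (fails at j=7)
  i=7: ✗ (fails at j=8)

1, 2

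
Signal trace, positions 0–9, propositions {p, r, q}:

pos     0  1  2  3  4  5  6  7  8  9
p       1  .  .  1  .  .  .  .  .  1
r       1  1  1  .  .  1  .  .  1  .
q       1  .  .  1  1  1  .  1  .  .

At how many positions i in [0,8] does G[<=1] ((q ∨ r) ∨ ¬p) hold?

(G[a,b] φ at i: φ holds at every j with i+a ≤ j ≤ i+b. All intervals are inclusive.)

8

Evaluate at each i in [0,8]:
  i=0: ✓ (all of [0,1])
  i=1: ✓ (all of [1,2])
  i=2: ✓ (all of [2,3])
  i=3: ✓ (all of [3,4])
  i=4: ✓ (all of [4,5])
  i=5: ✓ (all of [5,6])
  i=6: ✓ (all of [6,7])
  i=7: ✓ (all of [7,8])
  i=8: ✗ (fails at j=9)
Positions where it holds: {0, 1, 2, 3, 4, 5, 6, 7} → 8.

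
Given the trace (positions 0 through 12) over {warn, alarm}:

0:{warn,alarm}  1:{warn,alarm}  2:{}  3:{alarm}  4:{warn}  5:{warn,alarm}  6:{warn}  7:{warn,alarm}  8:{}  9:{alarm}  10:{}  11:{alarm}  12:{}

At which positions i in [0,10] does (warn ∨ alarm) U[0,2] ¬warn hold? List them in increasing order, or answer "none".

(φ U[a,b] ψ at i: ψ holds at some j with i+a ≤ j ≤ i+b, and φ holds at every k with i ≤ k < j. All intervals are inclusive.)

0, 1, 2, 3, 6, 7, 8, 9, 10

Evaluate at each i in [0,10]:
  i=0: ✓ (rhs at j=2; lhs holds on [0,1])
  i=1: ✓ (rhs at j=2; lhs holds on [1,1])
  i=2: ✓ (rhs at j=2)
  i=3: ✓ (rhs at j=3)
  i=4: ✗ (no rhs in [4,6])
  i=5: ✗ (no rhs in [5,7])
  i=6: ✓ (rhs at j=8; lhs holds on [6,7])
  i=7: ✓ (rhs at j=8; lhs holds on [7,7])
  i=8: ✓ (rhs at j=8)
  i=9: ✓ (rhs at j=9)
  i=10: ✓ (rhs at j=10)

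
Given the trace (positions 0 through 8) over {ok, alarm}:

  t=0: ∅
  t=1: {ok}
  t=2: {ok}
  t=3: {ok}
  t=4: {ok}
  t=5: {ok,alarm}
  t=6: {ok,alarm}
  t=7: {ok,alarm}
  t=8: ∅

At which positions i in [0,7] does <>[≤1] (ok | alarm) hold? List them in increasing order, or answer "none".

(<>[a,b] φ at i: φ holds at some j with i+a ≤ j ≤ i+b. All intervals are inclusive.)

Evaluate at each i in [0,7]:
  i=0: ✓ (witness j=1)
  i=1: ✓ (witness j=1)
  i=2: ✓ (witness j=2)
  i=3: ✓ (witness j=3)
  i=4: ✓ (witness j=4)
  i=5: ✓ (witness j=5)
  i=6: ✓ (witness j=6)
  i=7: ✓ (witness j=7)

0, 1, 2, 3, 4, 5, 6, 7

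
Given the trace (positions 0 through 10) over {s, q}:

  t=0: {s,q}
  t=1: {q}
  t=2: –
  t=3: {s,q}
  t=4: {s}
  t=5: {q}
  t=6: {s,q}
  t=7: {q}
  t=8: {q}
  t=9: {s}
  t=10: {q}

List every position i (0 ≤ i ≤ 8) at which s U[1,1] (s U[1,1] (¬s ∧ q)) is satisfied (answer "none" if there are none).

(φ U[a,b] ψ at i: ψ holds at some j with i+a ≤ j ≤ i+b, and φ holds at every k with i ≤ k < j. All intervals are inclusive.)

Evaluate at each i in [0,8]:
  i=0: ✗ (no rhs in [1,1])
  i=1: ✗ (no rhs in [2,2])
  i=2: ✗ (no rhs in [3,3])
  i=3: ✓ (rhs at j=4; lhs holds on [3,3])
  i=4: ✗ (no rhs in [5,5])
  i=5: ✗ (lhs fails at k=5 before rhs at j=6)
  i=6: ✗ (no rhs in [7,7])
  i=7: ✗ (no rhs in [8,8])
  i=8: ✗ (lhs fails at k=8 before rhs at j=9)

3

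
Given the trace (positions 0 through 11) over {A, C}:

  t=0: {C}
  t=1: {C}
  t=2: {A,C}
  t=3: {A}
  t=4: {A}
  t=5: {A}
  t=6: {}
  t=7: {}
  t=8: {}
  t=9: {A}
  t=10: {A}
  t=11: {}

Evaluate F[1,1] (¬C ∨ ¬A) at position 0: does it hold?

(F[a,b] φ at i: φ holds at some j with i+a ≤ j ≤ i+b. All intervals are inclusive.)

Check (¬C ∨ ¬A) at each j in [1,1]:
  j=1: true
Found at j=1 → formula holds.

Yes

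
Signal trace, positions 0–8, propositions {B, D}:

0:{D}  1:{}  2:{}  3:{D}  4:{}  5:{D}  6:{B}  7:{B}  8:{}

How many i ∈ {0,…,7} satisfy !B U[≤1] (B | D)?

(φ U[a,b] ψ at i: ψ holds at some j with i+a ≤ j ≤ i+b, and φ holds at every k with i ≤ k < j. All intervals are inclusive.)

Evaluate at each i in [0,7]:
  i=0: ✓ (rhs at j=0)
  i=1: ✗ (no rhs in [1,2])
  i=2: ✓ (rhs at j=3; lhs holds on [2,2])
  i=3: ✓ (rhs at j=3)
  i=4: ✓ (rhs at j=5; lhs holds on [4,4])
  i=5: ✓ (rhs at j=5)
  i=6: ✓ (rhs at j=6)
  i=7: ✓ (rhs at j=7)
Positions where it holds: {0, 2, 3, 4, 5, 6, 7} → 7.

7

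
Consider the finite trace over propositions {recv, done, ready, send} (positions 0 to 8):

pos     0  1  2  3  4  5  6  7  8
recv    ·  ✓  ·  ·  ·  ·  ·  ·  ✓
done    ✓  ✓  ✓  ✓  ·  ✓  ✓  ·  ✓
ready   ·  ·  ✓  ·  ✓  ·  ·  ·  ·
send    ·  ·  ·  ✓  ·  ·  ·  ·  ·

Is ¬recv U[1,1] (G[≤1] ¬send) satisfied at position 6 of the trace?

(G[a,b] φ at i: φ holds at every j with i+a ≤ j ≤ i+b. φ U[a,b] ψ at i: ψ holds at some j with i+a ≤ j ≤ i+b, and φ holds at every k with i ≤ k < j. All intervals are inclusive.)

Need some j in [7,7] with G[≤1] ¬send, and ¬recv at every k in [6,j-1].
  j=7: G[≤1] ¬send holds; ¬recv holds at every k in [6,6] → satisfied.

Yes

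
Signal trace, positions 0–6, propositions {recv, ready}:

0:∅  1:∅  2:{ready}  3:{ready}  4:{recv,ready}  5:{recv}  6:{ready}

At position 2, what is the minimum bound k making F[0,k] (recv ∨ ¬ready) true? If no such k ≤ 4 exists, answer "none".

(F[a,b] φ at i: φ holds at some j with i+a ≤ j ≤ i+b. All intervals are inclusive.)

2

Scan j = 2,3,… for (recv ∨ ¬ready):
  j=2: fails
  j=3: fails
  j=4: holds
First hit at j=4, so smallest k = 4-2 = 2.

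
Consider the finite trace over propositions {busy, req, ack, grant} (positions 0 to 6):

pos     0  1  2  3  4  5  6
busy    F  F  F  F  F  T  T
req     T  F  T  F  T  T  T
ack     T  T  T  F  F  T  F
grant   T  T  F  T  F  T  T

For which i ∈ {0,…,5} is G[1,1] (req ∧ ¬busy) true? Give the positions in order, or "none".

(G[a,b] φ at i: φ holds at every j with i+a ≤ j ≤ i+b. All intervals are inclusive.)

Evaluate at each i in [0,5]:
  i=0: ✗ (fails at j=1)
  i=1: ✓ (all of [2,2])
  i=2: ✗ (fails at j=3)
  i=3: ✓ (all of [4,4])
  i=4: ✗ (fails at j=5)
  i=5: ✗ (fails at j=6)

1, 3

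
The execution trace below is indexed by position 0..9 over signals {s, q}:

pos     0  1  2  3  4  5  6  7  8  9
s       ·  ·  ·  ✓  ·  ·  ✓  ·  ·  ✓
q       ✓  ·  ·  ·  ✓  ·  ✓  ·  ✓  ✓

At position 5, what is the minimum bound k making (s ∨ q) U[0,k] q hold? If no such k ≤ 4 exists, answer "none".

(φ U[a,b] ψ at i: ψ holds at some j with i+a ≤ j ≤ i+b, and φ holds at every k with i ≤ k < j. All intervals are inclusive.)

Need earliest j ≥ 5 with q, and (s ∨ q) at every k in [5,j-1].
  j=5: rhs fails.
  j=6: rhs holds but lhs fails at k=5.
  j=7: rhs fails.
  j=8: rhs holds but lhs fails at k=5.
  j=9: rhs holds but lhs fails at k=5.
No witness within the range → none.

none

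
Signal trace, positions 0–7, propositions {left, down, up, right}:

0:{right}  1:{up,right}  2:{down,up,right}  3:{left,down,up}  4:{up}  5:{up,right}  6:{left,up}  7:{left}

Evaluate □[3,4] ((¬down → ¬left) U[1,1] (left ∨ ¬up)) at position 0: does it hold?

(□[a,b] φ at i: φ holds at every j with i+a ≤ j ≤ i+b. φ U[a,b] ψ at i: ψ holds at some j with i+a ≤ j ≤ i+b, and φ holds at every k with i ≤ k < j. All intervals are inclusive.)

Check ((¬down → ¬left) U[1,1] (left ∨ ¬up)) at every j in [3,4]:
  j=3: fails
  j=4: fails
Fails at j=3 → formula fails.

False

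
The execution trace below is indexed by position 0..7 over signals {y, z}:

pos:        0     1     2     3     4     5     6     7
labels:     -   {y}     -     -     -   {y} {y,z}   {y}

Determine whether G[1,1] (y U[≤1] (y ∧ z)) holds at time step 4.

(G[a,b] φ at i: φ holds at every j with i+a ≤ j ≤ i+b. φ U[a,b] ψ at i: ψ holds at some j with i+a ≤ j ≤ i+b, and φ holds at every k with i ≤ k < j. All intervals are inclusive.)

Yes

Check (y U[≤1] (y ∧ z)) at every j in [5,5]:
  j=5: holds
All positions satisfy it → formula holds.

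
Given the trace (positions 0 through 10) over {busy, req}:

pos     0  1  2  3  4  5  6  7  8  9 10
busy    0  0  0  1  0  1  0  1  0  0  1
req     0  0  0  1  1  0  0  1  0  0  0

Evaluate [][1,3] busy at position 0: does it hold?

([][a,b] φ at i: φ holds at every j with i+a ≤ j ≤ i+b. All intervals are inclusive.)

Check busy at every j in [1,3]:
  j=1: false
  j=2: false
  j=3: true
Fails at j=1 → formula fails.

No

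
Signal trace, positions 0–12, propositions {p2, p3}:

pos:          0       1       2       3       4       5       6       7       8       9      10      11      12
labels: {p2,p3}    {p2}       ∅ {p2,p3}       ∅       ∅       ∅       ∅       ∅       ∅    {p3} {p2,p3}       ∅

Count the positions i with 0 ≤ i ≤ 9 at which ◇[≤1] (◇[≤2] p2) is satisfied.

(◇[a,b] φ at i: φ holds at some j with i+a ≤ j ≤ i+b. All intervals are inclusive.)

6

Evaluate at each i in [0,9]:
  i=0: ✓ (witness j=0)
  i=1: ✓ (witness j=1)
  i=2: ✓ (witness j=2)
  i=3: ✓ (witness j=3)
  i=4: ✗ (none in [4,5])
  i=5: ✗ (none in [5,6])
  i=6: ✗ (none in [6,7])
  i=7: ✗ (none in [7,8])
  i=8: ✓ (witness j=9)
  i=9: ✓ (witness j=9)
Positions where it holds: {0, 1, 2, 3, 8, 9} → 6.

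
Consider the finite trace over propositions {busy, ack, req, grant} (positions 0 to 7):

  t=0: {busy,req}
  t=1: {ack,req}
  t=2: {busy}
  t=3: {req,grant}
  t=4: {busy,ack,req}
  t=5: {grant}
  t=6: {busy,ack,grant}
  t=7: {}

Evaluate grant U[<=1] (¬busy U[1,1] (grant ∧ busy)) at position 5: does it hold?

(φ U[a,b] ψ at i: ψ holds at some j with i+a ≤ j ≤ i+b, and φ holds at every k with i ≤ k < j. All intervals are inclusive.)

Holds

Need some j in [5,6] with (¬busy U[1,1] (grant ∧ busy)), and grant at every k in [5,j-1].
  j=5: (¬busy U[1,1] (grant ∧ busy)) holds; no prefix to check → satisfied.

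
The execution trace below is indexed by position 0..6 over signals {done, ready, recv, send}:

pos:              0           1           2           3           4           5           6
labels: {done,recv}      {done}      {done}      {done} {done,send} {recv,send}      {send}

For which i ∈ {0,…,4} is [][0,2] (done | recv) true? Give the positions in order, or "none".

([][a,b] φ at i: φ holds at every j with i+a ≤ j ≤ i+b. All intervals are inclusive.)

Evaluate at each i in [0,4]:
  i=0: ✓ (all of [0,2])
  i=1: ✓ (all of [1,3])
  i=2: ✓ (all of [2,4])
  i=3: ✓ (all of [3,5])
  i=4: ✗ (fails at j=6)

0, 1, 2, 3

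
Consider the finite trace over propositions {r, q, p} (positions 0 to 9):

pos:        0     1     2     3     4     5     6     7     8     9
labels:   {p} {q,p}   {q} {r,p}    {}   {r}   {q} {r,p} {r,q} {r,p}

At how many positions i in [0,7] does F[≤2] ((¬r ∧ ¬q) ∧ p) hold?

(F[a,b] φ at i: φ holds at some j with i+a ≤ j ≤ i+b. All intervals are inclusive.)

Evaluate at each i in [0,7]:
  i=0: ✓ (witness j=0)
  i=1: ✗ (none in [1,3])
  i=2: ✗ (none in [2,4])
  i=3: ✗ (none in [3,5])
  i=4: ✗ (none in [4,6])
  i=5: ✗ (none in [5,7])
  i=6: ✗ (none in [6,8])
  i=7: ✗ (none in [7,9])
Positions where it holds: {0} → 1.

1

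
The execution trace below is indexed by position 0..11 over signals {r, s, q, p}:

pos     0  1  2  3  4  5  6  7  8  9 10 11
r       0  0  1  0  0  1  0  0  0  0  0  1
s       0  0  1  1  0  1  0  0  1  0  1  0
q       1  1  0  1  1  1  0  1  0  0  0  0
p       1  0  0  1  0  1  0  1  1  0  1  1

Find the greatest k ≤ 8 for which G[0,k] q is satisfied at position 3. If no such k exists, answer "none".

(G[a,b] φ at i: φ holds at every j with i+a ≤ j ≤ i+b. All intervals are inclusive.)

q must hold from j=3 onward; find where it first fails.
  j=3: holds
  j=4: holds
  j=5: holds
  j=6: fails
Holds on [3,5], so largest k = 2.

2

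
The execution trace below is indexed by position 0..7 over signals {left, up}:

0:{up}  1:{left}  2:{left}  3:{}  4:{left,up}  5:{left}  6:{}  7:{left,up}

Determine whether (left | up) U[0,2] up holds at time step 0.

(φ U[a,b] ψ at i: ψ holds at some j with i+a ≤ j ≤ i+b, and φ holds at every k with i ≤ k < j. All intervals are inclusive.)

Holds

Need some j in [0,2] with up, and (left | up) at every k in [0,j-1].
  j=0: up holds; no prefix to check → satisfied.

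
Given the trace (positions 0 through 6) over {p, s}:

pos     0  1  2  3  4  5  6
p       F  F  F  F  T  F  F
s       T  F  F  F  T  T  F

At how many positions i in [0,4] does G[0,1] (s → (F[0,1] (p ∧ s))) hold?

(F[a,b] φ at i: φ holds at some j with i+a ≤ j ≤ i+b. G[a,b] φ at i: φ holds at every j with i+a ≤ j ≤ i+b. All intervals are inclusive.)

3

Evaluate at each i in [0,4]:
  i=0: ✗ (fails at j=0)
  i=1: ✓ (all of [1,2])
  i=2: ✓ (all of [2,3])
  i=3: ✓ (all of [3,4])
  i=4: ✗ (fails at j=5)
Positions where it holds: {1, 2, 3} → 3.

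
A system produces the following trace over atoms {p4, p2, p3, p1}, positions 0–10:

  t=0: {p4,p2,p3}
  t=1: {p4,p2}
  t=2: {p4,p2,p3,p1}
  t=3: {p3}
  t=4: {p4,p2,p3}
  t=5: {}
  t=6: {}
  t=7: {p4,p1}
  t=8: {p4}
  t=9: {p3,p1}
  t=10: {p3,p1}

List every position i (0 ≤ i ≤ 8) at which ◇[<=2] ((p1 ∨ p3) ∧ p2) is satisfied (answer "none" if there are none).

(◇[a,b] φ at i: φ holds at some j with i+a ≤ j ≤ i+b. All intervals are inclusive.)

0, 1, 2, 3, 4

Evaluate at each i in [0,8]:
  i=0: ✓ (witness j=0)
  i=1: ✓ (witness j=2)
  i=2: ✓ (witness j=2)
  i=3: ✓ (witness j=4)
  i=4: ✓ (witness j=4)
  i=5: ✗ (none in [5,7])
  i=6: ✗ (none in [6,8])
  i=7: ✗ (none in [7,9])
  i=8: ✗ (none in [8,10])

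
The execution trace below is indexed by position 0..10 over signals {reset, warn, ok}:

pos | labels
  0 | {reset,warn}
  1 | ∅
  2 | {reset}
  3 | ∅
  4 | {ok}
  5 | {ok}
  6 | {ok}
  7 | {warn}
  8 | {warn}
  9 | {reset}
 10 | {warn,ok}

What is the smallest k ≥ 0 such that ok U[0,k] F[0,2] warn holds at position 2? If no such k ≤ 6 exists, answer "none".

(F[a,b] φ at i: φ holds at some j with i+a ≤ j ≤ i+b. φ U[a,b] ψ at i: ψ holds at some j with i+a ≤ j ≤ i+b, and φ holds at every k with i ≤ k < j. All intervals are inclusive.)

Need earliest j ≥ 2 with F[0,2] warn, and ok at every k in [2,j-1].
  j=2: rhs fails.
  j=3: rhs fails.
  j=4: rhs fails.
  j=5: rhs holds but lhs fails at k=2.
  j=6: rhs holds but lhs fails at k=2.
  j=7: rhs holds but lhs fails at k=2.
  j=8: rhs holds but lhs fails at k=2.
No witness within the range → none.

none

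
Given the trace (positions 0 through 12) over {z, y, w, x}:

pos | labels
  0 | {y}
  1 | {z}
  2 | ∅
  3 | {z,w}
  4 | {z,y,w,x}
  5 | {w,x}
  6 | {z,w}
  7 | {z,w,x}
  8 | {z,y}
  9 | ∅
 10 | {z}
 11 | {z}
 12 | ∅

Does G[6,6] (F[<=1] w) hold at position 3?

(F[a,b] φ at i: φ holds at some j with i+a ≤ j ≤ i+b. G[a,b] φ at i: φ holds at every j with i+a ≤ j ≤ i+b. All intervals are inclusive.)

Check F[<=1] w at every j in [9,9]:
  j=9: fails (none in [9,10])
Fails at j=9 → formula fails.

Does not hold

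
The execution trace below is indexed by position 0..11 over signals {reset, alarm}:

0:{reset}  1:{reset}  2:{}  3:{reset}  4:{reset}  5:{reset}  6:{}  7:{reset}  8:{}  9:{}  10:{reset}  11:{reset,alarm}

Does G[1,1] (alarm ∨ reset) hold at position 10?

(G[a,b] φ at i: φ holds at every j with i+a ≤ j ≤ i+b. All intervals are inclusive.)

Holds

Check (alarm ∨ reset) at every j in [11,11]:
  j=11: true
All positions satisfy it → formula holds.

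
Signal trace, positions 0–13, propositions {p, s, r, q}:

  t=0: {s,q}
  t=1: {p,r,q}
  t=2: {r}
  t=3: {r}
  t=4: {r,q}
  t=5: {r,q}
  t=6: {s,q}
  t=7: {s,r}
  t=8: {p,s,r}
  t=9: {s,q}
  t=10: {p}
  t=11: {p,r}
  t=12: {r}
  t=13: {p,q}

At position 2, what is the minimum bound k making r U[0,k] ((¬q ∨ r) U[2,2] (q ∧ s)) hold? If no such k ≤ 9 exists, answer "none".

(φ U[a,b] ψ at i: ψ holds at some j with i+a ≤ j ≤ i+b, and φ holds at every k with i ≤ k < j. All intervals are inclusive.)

Need earliest j ≥ 2 with ((¬q ∨ r) U[2,2] (q ∧ s)), and r at every k in [2,j-1].
  j=2: rhs fails.
  j=3: rhs fails.
  j=4: rhs holds; lhs holds on [2,3]. k = 2.

2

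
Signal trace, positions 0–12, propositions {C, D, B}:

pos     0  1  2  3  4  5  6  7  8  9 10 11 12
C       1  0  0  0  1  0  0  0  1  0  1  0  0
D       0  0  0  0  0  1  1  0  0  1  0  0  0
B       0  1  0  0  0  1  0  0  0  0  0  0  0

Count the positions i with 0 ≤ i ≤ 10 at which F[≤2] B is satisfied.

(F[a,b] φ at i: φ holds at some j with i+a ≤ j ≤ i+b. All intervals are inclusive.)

Evaluate at each i in [0,10]:
  i=0: ✓ (witness j=1)
  i=1: ✓ (witness j=1)
  i=2: ✗ (none in [2,4])
  i=3: ✓ (witness j=5)
  i=4: ✓ (witness j=5)
  i=5: ✓ (witness j=5)
  i=6: ✗ (none in [6,8])
  i=7: ✗ (none in [7,9])
  i=8: ✗ (none in [8,10])
  i=9: ✗ (none in [9,11])
  i=10: ✗ (none in [10,12])
Positions where it holds: {0, 1, 3, 4, 5} → 5.

5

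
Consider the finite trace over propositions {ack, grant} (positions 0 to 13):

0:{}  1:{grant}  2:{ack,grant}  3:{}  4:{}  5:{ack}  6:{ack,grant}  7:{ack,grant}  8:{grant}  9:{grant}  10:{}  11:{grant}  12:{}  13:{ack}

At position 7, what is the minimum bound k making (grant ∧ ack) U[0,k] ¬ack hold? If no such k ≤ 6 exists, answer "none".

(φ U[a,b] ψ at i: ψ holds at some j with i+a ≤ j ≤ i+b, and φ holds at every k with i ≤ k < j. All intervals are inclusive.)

Need earliest j ≥ 7 with ¬ack, and (grant ∧ ack) at every k in [7,j-1].
  j=7: rhs fails.
  j=8: rhs holds; lhs holds on [7,7]. k = 1.

1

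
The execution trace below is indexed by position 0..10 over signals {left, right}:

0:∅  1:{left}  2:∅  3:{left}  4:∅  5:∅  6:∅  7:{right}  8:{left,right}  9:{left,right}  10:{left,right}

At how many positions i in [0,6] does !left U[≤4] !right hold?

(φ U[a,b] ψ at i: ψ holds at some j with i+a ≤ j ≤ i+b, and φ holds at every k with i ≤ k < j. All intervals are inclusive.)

Evaluate at each i in [0,6]:
  i=0: ✓ (rhs at j=0)
  i=1: ✓ (rhs at j=1)
  i=2: ✓ (rhs at j=2)
  i=3: ✓ (rhs at j=3)
  i=4: ✓ (rhs at j=4)
  i=5: ✓ (rhs at j=5)
  i=6: ✓ (rhs at j=6)
Positions where it holds: {0, 1, 2, 3, 4, 5, 6} → 7.

7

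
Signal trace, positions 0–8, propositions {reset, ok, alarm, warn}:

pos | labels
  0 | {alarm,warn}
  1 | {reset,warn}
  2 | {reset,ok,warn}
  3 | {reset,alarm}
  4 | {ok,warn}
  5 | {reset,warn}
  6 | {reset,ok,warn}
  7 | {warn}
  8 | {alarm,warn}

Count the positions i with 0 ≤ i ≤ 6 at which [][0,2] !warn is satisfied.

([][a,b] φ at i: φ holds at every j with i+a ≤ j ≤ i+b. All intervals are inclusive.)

Evaluate at each i in [0,6]:
  i=0: ✗ (fails at j=0)
  i=1: ✗ (fails at j=1)
  i=2: ✗ (fails at j=2)
  i=3: ✗ (fails at j=4)
  i=4: ✗ (fails at j=4)
  i=5: ✗ (fails at j=5)
  i=6: ✗ (fails at j=6)
Positions where it holds: {} → 0.

0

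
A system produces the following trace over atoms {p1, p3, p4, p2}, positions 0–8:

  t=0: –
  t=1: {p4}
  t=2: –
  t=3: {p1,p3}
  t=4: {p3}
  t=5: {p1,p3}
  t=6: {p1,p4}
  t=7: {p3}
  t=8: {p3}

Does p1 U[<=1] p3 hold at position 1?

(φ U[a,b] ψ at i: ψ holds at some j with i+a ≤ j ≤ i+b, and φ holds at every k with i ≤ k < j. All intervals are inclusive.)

False

Need some j in [1,2] with p3, and p1 at every k in [1,j-1].
  j=1: p3 false.
  j=2: p3 false.
No j in the window works → until fails.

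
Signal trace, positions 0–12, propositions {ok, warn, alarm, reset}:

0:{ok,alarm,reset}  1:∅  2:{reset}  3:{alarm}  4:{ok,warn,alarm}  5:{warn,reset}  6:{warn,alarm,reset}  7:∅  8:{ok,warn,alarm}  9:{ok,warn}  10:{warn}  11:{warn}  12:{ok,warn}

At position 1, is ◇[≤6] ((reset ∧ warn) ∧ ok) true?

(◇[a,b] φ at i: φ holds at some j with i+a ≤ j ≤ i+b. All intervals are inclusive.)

No

Check ((reset ∧ warn) ∧ ok) at each j in [1,7]:
  j=1: false
  j=2: false
  j=3: false
  j=4: false
  j=5: false
  j=6: false
  j=7: false
No position in the window satisfies it → formula fails.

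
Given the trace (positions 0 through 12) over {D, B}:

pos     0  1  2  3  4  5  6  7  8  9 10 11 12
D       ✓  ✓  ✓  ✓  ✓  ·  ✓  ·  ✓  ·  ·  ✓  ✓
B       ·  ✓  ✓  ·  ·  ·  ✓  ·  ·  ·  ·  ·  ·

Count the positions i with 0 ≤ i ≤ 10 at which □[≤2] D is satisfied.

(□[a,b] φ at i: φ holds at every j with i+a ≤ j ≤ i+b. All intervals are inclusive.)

3

Evaluate at each i in [0,10]:
  i=0: ✓ (all of [0,2])
  i=1: ✓ (all of [1,3])
  i=2: ✓ (all of [2,4])
  i=3: ✗ (fails at j=5)
  i=4: ✗ (fails at j=5)
  i=5: ✗ (fails at j=5)
  i=6: ✗ (fails at j=7)
  i=7: ✗ (fails at j=7)
  i=8: ✗ (fails at j=9)
  i=9: ✗ (fails at j=9)
  i=10: ✗ (fails at j=10)
Positions where it holds: {0, 1, 2} → 3.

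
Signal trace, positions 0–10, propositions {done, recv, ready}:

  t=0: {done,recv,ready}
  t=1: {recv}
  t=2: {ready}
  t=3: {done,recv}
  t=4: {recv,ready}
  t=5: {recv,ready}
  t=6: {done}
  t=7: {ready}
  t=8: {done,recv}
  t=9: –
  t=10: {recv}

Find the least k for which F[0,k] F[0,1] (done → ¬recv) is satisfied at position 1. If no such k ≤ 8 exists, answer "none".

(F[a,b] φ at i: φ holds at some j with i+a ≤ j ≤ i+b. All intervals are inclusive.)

0

Scan j = 1,2,… for F[0,1] (done → ¬recv):
  j=1: holds
First hit at j=1, so smallest k = 1-1 = 0.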